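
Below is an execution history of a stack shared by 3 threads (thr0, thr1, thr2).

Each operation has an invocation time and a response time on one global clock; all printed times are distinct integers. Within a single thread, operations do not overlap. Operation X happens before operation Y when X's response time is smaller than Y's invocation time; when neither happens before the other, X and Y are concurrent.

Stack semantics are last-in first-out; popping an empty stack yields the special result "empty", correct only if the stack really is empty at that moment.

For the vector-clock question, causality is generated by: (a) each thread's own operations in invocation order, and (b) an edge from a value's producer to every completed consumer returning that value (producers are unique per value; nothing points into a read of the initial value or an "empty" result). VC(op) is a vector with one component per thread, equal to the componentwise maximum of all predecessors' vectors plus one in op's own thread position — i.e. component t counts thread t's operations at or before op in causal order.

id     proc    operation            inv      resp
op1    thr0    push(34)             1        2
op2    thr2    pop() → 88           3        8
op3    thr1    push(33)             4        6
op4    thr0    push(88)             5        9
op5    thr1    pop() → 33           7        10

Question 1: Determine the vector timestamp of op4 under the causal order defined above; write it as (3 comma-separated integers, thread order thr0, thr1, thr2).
invoked at 4, op3 has no predecessors; its own thr1 bump gives (0, 1, 0)
invoked at 1, op1 has no predecessors; its own thr0 bump gives (1, 0, 0)
VC(op5, invoked at 7): max of VC(op3)=(0, 1, 0), then +1 on thread thr1 → (0, 2, 0)
VC(op4, invoked at 5): max of VC(op1)=(1, 0, 0), then +1 on thread thr0 → (2, 0, 0)
VC(op2, invoked at 3): max of VC(op4)=(2, 0, 0), then +1 on thread thr2 → (2, 0, 1)
target: VC(op4) = (2, 0, 0)

(2, 0, 0)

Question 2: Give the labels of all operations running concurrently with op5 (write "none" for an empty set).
op5 runs from 7 to 10; window-overlapping ops are concurrent
op1 [1,2]: before
op2 [3,8]: concurrent
op3 [4,6]: before
op4 [5,9]: concurrent

op2, op4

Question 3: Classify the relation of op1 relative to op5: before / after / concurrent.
op1 spans [1,2], op5 spans [7,10]
resp(op1)=2 < inv(op5)=7

before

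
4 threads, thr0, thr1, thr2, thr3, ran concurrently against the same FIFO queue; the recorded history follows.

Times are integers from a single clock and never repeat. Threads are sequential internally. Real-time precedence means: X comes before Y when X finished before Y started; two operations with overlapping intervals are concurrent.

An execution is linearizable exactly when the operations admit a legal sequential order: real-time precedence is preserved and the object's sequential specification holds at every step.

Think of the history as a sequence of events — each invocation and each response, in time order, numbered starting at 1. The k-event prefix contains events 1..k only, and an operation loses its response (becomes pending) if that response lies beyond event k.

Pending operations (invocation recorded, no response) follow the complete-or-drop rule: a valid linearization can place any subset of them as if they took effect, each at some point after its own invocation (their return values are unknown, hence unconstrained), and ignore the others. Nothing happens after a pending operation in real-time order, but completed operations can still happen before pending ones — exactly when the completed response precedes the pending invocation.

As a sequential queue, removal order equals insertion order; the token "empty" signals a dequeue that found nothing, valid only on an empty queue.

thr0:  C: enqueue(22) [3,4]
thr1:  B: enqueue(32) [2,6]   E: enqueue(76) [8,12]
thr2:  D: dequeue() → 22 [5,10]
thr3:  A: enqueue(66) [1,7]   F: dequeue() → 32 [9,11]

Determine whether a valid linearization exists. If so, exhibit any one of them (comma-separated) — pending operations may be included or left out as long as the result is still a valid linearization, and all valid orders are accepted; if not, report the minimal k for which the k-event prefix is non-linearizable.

after step 1 (B enqueue(32)): queue <32>
after step 2 (C enqueue(22)): queue <32,22>
after step 3 (A enqueue(66)): queue <32,22,66>
after step 4 (E enqueue(76)): queue <32,22,66,76>
after step 5 (F dequeue() → 32): queue <22,66,76>
after step 6 (D dequeue() → 22): queue <66,76>

linearizable — witness: B, C, A, E, F, D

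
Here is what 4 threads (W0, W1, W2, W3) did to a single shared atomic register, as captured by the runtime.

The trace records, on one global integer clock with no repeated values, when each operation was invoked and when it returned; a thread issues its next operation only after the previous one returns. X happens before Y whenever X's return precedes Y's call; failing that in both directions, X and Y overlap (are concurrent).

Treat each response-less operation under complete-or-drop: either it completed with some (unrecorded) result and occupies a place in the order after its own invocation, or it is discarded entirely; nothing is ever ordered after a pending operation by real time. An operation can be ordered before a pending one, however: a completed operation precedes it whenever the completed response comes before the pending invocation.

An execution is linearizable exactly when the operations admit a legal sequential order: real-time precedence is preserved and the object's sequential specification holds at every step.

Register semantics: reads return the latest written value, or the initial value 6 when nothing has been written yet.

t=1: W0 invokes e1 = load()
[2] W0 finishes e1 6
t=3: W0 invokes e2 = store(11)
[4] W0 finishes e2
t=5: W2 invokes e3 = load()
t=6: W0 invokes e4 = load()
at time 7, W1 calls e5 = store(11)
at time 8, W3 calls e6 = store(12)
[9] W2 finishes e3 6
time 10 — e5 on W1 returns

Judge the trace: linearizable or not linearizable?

the violation lands at event 9, e3's response at time 9: events 1..8 linearize, events 1..9 do not
exhaustive check: the 3 completed atomic register ops admit one real-time order; illegal
every completion of the 3 pending operations (e4, e5, e6) was checked; none linearizes
for example e1, e2, e3 (pending dropped) fails at step 3: e3 load() → 6 is not legal there

not linearizable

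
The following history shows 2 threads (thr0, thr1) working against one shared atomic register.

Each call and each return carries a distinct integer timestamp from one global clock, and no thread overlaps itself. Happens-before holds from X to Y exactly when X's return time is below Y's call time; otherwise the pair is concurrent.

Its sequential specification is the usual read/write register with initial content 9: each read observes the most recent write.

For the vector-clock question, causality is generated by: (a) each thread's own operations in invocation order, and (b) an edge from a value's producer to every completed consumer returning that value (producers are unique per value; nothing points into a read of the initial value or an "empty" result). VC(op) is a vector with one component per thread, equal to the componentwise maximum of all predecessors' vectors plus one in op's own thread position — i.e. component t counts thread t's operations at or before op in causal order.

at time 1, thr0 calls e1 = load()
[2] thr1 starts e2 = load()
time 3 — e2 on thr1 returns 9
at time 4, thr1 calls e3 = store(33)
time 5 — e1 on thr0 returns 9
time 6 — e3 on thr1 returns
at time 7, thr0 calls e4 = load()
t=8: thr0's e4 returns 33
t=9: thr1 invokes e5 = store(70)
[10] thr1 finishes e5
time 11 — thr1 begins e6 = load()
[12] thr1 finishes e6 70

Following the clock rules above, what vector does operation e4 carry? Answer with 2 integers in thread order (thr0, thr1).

(2, 2)

no predecessors for e2 (invoked 2): thr1 increments from zero → (0, 1)
no predecessors for e1 (invoked 1): thr0 increments from zero → (1, 0)
e3, invoked 4, takes VC(e2)=(0, 1) under max, adds 1 for thr1 → (0, 2)
e5, invoked 9, takes VC(e3)=(0, 2) under max, adds 1 for thr1 → (0, 3)
e6, invoked 11, takes VC(e5)=(0, 3) under max, adds 1 for thr1 → (0, 4)
e4, invoked 7, takes VC(e1)=(1, 0), VC(e3)=(0, 2) under max, adds 1 for thr0 → (2, 2)
target: VC(e4) = (2, 2)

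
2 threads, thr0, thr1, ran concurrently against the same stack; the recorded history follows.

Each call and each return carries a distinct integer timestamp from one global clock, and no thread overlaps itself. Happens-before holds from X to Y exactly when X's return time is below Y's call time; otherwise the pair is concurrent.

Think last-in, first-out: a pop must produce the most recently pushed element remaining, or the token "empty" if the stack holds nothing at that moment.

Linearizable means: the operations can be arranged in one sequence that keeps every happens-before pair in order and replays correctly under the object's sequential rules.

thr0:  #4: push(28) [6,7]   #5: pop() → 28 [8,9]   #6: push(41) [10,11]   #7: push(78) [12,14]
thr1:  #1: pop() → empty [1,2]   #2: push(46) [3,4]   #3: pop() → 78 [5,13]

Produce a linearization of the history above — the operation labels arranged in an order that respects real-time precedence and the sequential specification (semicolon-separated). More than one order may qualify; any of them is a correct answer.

#1; #2; #4; #5; #6; #7; #3

step 1: #1 pop() → empty — stack <>
step 2: #2 push(46) — stack <46>
step 3: #4 push(28) — stack <46,28>
step 4: #5 pop() → 28 — stack <46>
step 5: #6 push(41) — stack <46,41>
step 6: #7 push(78) — stack <46,41,78>
step 7: #3 pop() → 78 — stack <46,41>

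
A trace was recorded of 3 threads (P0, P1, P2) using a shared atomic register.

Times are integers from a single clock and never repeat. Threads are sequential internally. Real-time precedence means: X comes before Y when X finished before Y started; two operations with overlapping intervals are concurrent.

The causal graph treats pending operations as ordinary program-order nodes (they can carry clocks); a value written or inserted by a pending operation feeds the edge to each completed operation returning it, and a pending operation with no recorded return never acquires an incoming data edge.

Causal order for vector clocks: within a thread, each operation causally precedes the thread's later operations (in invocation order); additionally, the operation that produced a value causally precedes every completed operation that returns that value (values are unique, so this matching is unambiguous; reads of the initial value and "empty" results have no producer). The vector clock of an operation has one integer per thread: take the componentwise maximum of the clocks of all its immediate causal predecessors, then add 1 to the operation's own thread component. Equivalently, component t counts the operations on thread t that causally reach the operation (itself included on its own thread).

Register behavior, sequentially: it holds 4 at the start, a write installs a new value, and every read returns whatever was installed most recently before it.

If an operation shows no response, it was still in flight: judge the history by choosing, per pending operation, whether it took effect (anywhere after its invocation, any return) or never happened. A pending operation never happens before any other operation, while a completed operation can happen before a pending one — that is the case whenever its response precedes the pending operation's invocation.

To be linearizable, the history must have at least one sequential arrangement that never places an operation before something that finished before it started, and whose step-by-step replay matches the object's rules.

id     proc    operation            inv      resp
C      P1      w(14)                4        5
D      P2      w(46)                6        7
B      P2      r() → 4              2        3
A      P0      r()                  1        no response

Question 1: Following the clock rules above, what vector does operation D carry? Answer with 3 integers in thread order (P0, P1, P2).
invoked at 2, B has no predecessors; its own P2 bump gives (0, 0, 1)
invoked at 4, C has no predecessors; its own P1 bump gives (0, 1, 0)
invoked at 1, A has no predecessors; its own P0 bump gives (1, 0, 0)
invoked at 6, D merges VC(B)=(0, 0, 1) and bumps P2's slot → (0, 0, 2)
target: VC(D) = (0, 0, 2)

(0, 0, 2)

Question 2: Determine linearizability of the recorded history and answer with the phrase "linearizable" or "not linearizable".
a witness: A, B, C, D
1. A r() (pending, included), leaving value 4
2. B r() → 4, leaving value 4
3. C w(14), leaving value 14
4. D w(46), leaving value 46

linearizable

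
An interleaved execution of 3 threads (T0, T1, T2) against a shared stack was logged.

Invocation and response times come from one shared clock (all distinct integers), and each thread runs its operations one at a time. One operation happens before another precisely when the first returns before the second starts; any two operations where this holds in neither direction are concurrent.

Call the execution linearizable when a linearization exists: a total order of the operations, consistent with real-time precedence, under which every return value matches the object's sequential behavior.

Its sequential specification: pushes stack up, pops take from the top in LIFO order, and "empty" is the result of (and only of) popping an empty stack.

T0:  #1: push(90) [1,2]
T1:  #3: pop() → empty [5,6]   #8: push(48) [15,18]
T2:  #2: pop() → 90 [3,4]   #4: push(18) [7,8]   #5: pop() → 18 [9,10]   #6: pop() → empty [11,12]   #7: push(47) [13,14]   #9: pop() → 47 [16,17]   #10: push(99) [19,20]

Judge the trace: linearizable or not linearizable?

a witness: #1, #2, #3, #4, #5, #6, #7, #9, #8, #10
after step 1 (#1 push(90)): stack <90>
after step 2 (#2 pop() → 90): stack <>
after step 3 (#3 pop() → empty): stack <>
after step 4 (#4 push(18)): stack <18>
after step 5 (#5 pop() → 18): stack <>
after step 6 (#6 pop() → empty): stack <>
after step 7 (#7 push(47)): stack <47>
after step 8 (#9 pop() → 47): stack <>
after step 9 (#8 push(48)): stack <48>
after step 10 (#10 push(99)): stack <48,99>

linearizable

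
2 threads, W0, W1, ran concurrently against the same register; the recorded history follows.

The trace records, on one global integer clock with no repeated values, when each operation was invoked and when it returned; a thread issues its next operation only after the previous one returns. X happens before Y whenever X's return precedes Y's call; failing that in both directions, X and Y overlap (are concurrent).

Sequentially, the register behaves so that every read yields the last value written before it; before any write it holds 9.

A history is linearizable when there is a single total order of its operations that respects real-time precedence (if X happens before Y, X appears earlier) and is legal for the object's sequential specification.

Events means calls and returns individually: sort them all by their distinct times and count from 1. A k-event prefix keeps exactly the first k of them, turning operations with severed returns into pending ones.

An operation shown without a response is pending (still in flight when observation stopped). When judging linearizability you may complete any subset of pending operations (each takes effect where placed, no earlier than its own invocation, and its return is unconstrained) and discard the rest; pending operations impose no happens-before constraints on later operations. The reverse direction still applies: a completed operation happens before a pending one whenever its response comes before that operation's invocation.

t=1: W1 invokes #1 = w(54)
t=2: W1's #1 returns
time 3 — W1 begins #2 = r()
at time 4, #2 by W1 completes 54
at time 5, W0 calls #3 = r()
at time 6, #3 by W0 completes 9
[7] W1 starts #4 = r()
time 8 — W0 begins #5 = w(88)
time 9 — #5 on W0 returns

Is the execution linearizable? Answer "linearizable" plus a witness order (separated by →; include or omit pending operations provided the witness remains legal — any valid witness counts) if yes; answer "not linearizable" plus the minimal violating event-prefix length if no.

not linearizable — minimal violating prefix: 6 events

cut after 5 events: linearizable; cut after 6 events (#3 responds, time 6): not linearizable
exhaustive check: the 3 completed register ops admit one real-time order; illegal
e.g. #1, #2, #3: illegal at step 3, since #3 r() → 9 cannot apply there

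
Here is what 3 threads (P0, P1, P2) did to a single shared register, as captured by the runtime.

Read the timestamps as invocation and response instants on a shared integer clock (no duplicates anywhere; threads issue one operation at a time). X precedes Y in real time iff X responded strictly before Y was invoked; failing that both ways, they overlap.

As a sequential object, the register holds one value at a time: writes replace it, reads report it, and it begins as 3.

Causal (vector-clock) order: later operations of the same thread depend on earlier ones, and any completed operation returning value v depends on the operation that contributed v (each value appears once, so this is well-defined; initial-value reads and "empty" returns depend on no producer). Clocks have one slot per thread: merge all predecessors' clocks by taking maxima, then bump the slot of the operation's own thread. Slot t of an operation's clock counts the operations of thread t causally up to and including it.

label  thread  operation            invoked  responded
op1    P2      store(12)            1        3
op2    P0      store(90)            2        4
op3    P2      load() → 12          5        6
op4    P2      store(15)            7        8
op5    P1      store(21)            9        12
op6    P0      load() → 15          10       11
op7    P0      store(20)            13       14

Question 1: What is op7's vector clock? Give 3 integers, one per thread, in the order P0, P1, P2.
Answer: (3, 0, 3)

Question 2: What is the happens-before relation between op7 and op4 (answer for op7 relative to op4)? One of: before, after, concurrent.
Answer: after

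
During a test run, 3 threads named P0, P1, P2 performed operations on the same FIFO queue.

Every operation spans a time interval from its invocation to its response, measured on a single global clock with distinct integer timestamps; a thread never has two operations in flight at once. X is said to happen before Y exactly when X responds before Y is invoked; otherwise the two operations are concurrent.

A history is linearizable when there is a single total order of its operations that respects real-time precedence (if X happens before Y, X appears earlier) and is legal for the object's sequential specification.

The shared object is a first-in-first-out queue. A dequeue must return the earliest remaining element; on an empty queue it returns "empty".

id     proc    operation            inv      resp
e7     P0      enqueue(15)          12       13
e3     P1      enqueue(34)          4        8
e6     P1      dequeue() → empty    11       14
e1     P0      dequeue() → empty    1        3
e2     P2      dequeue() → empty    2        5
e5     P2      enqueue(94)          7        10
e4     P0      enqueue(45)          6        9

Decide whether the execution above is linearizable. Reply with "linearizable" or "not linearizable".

not linearizable

events 1..13 are fine; event 14 — the response of e6 at time 14 — makes the prefix non-linearizable
7 completed operations, 28 real-time-consistent orders — every FIFO queue replay fails
for example e1, e2, e3, e4, e5, e6, e7 fails at step 6: e6 dequeue() → empty is not legal there
for example e1, e2, e3, e4, e5, e7, e6 fails at step 7: e6 dequeue() → empty is not legal there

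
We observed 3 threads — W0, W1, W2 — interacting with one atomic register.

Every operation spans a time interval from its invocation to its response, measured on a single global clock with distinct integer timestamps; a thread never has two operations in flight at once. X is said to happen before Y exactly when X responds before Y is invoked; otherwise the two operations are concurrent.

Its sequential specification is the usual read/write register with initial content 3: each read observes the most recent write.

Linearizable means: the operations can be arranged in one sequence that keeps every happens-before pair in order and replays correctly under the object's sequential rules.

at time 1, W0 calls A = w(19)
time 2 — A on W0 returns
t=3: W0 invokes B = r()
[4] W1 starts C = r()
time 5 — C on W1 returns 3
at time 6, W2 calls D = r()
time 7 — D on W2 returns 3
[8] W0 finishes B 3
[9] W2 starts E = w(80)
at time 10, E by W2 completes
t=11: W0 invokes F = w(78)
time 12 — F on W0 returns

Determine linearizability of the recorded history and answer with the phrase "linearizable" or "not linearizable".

prefix check: 1..4 passes, 1..5 fails once C's time-5 response joins
one real-time candidate order over the 2 completed operations — the atomic register replay rejects it
completion choices over the 1 pending operation (B) were checked; none helps
e.g. A, C (pending dropped): illegal at step 2, since C r() → 3 cannot apply there

not linearizable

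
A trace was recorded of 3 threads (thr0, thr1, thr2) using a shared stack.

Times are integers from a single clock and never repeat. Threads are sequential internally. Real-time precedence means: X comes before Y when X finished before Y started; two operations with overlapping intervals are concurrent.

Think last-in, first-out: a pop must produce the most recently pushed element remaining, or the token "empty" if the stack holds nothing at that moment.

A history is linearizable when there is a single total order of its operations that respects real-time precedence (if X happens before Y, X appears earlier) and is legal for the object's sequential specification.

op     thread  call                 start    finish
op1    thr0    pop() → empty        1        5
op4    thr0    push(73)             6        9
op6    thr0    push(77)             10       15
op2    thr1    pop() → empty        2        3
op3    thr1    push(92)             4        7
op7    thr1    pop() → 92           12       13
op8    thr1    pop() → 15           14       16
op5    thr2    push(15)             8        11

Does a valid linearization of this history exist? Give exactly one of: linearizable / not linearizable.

not linearizable

events 1..12 are fine; event 13 — the response of op7 at time 13 — makes the prefix non-linearizable
the 6 completed operations admit 8 real-time orders; each fails the stack replay
every completion of the 1 pending operation (op6) was checked; none linearizes
one such order, op1, op2, op3, op4, op5, op7 (pending dropped), breaks at step 6 where op7 pop() → 92 is illegal
one such order, op1, op2, op3, op5, op4, op7 (pending dropped), breaks at step 6 where op7 pop() → 92 is illegal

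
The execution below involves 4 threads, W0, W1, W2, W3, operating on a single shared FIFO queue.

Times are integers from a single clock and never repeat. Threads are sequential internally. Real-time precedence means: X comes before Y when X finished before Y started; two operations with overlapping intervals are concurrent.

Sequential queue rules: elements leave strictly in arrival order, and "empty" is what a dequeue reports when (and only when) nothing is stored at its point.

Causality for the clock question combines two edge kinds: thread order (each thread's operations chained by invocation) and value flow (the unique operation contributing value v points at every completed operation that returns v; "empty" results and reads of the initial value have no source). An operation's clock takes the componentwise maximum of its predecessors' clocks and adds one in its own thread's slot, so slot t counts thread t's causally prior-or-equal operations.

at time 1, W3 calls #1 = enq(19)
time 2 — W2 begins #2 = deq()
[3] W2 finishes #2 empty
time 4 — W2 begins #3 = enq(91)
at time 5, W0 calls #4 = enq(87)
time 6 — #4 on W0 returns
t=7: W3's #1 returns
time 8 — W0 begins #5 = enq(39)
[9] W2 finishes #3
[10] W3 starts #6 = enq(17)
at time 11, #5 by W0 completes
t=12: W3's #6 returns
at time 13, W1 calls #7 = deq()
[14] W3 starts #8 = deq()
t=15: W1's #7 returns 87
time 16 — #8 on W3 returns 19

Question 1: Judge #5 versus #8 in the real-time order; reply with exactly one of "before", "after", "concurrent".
Answer: before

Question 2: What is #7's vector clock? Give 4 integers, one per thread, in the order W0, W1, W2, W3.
Answer: (1, 1, 0, 0)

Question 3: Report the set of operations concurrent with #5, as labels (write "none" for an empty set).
Answer: #3, #6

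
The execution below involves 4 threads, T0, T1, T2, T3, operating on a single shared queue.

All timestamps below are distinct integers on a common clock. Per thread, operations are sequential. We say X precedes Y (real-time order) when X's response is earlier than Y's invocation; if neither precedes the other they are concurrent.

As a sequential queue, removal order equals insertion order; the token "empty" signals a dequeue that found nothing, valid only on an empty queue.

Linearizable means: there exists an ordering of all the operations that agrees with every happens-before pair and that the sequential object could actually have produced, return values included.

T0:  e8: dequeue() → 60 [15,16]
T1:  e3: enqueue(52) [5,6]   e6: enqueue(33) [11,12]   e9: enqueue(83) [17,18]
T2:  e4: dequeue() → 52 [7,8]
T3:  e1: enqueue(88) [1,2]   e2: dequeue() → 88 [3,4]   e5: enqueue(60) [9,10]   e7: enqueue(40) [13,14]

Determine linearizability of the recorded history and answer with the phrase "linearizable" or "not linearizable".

linearizable

a witness: e1, e2, e3, e4, e5, e6, e7, e8, e9
step 1: e1 enqueue(88) — queue <88>
step 2: e2 dequeue() → 88 — queue <>
step 3: e3 enqueue(52) — queue <52>
step 4: e4 dequeue() → 52 — queue <>
step 5: e5 enqueue(60) — queue <60>
step 6: e6 enqueue(33) — queue <60,33>
step 7: e7 enqueue(40) — queue <60,33,40>
step 8: e8 dequeue() → 60 — queue <33,40>
step 9: e9 enqueue(83) — queue <33,40,83>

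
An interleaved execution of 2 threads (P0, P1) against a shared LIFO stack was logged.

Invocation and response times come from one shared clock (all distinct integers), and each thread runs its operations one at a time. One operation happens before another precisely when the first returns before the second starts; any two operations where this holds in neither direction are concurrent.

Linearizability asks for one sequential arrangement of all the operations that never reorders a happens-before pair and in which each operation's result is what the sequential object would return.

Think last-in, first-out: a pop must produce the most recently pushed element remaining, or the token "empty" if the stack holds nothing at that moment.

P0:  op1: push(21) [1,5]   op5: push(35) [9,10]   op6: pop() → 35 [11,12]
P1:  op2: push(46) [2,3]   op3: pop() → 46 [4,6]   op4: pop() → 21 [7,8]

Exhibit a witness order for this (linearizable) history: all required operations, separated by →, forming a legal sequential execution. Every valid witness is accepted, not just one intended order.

op1 → op2 → op3 → op4 → op5 → op6

after step 1 (op1 push(21)): stack <21>
after step 2 (op2 push(46)): stack <21,46>
after step 3 (op3 pop() → 46): stack <21>
after step 4 (op4 pop() → 21): stack <>
after step 5 (op5 push(35)): stack <35>
after step 6 (op6 pop() → 35): stack <>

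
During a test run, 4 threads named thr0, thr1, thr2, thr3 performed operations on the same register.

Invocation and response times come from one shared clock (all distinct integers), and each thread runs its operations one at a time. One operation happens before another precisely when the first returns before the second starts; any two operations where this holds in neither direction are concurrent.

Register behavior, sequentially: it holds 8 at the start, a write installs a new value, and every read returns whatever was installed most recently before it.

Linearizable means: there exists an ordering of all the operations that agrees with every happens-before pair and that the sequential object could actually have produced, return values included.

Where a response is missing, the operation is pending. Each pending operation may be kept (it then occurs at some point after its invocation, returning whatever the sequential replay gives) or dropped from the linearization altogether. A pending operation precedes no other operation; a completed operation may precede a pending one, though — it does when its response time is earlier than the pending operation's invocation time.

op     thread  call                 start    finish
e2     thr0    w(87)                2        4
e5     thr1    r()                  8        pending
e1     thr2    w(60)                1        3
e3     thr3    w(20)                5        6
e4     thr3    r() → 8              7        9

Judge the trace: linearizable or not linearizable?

not linearizable

prefix check: 1..8 passes, 1..9 fails once e4's time-9 response joins
every one of the 2 real-time-consistent orders over 4 completed register ops fails the sequential spec
including or dropping the 1 pending operation (e5) in any combination fails
sample order e1, e2, e3, e4 (pending dropped) stalls at step 4 — e4 r() → 8 has no legal effect
sample order e2, e1, e3, e4 (pending dropped) stalls at step 4 — e4 r() → 8 has no legal effect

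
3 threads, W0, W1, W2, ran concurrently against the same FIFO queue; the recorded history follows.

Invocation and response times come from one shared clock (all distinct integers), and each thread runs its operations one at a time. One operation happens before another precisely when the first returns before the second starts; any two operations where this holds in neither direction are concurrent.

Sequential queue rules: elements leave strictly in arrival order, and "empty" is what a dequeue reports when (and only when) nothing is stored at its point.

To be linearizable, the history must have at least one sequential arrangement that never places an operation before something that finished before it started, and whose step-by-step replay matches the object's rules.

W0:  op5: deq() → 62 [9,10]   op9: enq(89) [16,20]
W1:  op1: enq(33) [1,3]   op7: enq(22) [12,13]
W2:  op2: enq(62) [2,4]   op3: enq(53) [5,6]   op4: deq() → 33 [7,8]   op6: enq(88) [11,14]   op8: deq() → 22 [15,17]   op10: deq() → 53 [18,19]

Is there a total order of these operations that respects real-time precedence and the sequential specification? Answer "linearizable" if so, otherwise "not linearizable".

already the first 17 events (up to op8's response at time 17) admit no linearization; the first 16 still do
real-time-consistent orders of the 8 completed operations: 4 — all fail the FIFO queue replay
every completion of the 1 pending operation (op9) was checked; none linearizes
one such order, op1, op2, op3, op4, op5, op6, op7, op8 (pending dropped), breaks at step 8 where op8 deq() → 22 is illegal
one such order, op1, op2, op3, op4, op5, op7, op6, op8 (pending dropped), breaks at step 8 where op8 deq() → 22 is illegal

not linearizable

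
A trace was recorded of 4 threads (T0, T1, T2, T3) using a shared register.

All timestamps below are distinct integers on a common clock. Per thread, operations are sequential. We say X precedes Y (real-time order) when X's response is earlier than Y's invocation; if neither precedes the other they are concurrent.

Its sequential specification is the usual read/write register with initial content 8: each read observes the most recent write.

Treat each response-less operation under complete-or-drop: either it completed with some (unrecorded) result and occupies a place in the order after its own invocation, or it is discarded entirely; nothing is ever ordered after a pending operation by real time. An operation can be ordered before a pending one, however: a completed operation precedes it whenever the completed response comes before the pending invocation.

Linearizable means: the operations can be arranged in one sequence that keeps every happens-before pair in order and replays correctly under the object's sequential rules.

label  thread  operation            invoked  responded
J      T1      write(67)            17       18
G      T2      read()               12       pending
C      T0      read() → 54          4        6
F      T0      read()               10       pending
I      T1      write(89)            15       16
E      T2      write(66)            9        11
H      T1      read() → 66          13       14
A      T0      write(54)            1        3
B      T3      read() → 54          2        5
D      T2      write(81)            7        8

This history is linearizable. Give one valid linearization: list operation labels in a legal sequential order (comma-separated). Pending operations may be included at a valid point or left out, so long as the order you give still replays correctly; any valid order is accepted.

after step 1 (A write(54)): value 54
after step 2 (B read() → 54): value 54
after step 3 (C read() → 54): value 54
after step 4 (D write(81)): value 81
after step 5 (E write(66)): value 66
after step 6 (F read() (pending, included)): value 66
after step 7 (G read() (pending, included)): value 66
after step 8 (H read() → 66): value 66
after step 9 (I write(89)): value 89
after step 10 (J write(67)): value 67

A, B, C, D, E, F, G, H, I, J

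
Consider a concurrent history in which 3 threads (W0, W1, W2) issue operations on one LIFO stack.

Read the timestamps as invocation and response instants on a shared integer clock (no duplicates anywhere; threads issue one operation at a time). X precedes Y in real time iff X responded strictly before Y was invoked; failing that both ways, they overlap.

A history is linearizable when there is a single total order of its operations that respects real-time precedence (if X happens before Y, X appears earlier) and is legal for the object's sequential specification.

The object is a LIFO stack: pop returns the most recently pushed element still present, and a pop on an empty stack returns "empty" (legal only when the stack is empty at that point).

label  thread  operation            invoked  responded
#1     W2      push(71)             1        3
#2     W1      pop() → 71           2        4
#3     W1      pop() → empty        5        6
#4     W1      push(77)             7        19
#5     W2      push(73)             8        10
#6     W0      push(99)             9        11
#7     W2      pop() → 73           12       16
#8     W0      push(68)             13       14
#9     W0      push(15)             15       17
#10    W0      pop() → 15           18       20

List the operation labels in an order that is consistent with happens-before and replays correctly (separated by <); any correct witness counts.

#1 < #2 < #3 < #4 < #6 < #5 < #7 < #8 < #9 < #10

after step 1 (#1 push(71)): stack <71>
after step 2 (#2 pop() → 71): stack <>
after step 3 (#3 pop() → empty): stack <>
after step 4 (#4 push(77)): stack <77>
after step 5 (#6 push(99)): stack <77,99>
after step 6 (#5 push(73)): stack <77,99,73>
after step 7 (#7 pop() → 73): stack <77,99>
after step 8 (#8 push(68)): stack <77,99,68>
after step 9 (#9 push(15)): stack <77,99,68,15>
after step 10 (#10 pop() → 15): stack <77,99,68>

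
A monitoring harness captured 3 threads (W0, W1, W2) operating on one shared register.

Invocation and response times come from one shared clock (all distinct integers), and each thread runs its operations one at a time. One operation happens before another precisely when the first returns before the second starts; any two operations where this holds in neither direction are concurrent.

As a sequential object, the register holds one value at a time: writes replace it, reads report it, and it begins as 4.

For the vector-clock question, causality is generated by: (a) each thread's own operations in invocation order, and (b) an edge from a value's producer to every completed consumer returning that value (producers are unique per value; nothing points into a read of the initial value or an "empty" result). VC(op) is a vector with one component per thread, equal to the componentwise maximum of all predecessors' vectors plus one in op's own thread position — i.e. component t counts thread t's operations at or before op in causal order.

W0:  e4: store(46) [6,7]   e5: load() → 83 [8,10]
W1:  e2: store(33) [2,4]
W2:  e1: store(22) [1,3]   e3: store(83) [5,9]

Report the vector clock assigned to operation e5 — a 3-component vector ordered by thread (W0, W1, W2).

e1, invoked 1, has no incoming edges; only W2's bump applies → (0, 0, 1)
e2, invoked 2, has no incoming edges; only W1's bump applies → (0, 1, 0)
e4, invoked 6, has no incoming edges; only W0's bump applies → (1, 0, 0)
e3 (invocation 5): componentwise max over VC(e1)=(0, 0, 1), +1 at W2, giving (0, 0, 2)
e5 (invocation 8): componentwise max over VC(e3)=(0, 0, 2), VC(e4)=(1, 0, 0), +1 at W0, giving (2, 0, 2)
target: VC(e5) = (2, 0, 2)

(2, 0, 2)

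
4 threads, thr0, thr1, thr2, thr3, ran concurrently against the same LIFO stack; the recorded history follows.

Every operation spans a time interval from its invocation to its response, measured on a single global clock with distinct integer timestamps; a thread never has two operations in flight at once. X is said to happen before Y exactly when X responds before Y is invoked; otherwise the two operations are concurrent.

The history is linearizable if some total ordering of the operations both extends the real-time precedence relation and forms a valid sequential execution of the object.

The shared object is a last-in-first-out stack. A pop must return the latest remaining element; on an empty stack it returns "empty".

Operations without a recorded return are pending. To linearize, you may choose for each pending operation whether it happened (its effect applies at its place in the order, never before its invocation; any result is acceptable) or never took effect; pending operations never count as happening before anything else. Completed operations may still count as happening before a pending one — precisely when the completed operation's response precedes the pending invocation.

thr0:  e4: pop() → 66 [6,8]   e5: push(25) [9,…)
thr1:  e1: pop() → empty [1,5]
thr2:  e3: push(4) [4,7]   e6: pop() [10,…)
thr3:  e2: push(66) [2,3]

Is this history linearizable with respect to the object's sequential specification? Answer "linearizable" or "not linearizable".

linearizable

witness order: e1, e2, e4, e3
step 1: e1 pop() → empty — stack <>
step 2: e2 push(66) — stack <66>
step 3: e4 pop() → 66 — stack <>
step 4: e3 push(4) — stack <4>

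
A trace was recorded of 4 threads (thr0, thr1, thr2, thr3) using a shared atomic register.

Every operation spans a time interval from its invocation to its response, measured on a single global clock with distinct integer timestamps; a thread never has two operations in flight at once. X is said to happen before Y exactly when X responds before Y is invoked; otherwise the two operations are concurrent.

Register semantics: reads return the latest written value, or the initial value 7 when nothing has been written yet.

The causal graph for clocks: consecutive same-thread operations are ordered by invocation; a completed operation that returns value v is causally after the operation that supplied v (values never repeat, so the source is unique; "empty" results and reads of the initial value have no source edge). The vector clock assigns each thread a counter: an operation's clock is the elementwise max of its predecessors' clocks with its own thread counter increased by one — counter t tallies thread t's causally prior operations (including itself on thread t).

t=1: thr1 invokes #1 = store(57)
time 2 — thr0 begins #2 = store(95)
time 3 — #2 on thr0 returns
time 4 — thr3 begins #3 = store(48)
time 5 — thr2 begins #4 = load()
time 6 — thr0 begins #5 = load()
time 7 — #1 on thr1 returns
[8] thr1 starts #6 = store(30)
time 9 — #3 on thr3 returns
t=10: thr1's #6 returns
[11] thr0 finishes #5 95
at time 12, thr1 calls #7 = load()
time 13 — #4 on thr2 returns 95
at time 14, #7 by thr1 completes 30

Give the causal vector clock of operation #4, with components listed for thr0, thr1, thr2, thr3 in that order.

(1, 0, 1, 0)

#3, invoked 4, has no incoming edges; only thr3's bump applies → (0, 0, 0, 1)
#1, invoked 1, has no incoming edges; only thr1's bump applies → (0, 1, 0, 0)
#2, invoked 2, has no incoming edges; only thr0's bump applies → (1, 0, 0, 0)
from VC(#1)=(0, 1, 0, 0), #6 (invoked 8) maxes components and bumps thr1 → (0, 2, 0, 0)
from VC(#2)=(1, 0, 0, 0), #4 (invoked 5) maxes components and bumps thr2 → (1, 0, 1, 0)
from VC(#2)=(1, 0, 0, 0), #5 (invoked 6) maxes components and bumps thr0 → (2, 0, 0, 0)
from VC(#6)=(0, 2, 0, 0), #7 (invoked 12) maxes components and bumps thr1 → (0, 3, 0, 0)
target: VC(#4) = (1, 0, 1, 0)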